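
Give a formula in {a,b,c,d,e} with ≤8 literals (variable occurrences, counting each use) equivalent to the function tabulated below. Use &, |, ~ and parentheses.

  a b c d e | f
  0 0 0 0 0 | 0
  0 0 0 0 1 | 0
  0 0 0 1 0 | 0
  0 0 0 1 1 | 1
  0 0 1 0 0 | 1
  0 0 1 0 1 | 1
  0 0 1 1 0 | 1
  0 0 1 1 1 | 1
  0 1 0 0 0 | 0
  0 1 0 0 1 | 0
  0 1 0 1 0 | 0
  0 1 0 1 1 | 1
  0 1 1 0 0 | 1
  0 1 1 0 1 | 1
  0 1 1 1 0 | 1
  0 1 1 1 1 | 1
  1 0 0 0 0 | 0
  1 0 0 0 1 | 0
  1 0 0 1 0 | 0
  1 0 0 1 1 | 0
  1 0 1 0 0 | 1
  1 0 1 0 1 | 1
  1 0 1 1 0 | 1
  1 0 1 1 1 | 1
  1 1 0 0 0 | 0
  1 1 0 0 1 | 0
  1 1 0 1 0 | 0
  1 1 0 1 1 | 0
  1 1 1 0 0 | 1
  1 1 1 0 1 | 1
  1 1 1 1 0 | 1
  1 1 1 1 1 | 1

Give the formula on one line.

  ~d = 11001100110011001100110011001100
  (~d & a) = 00000000000000001100110011001100
  (c & (~d & a)) = 00000000000000000000110000001100
  (e | (c & (~d & a))) = 01010101010101010101110101011101
  (~d | (e | (c & (~d & a)))) = 11011101110111011101110111011101
  ~a = 11111111111111110000000000000000
  ((~d | (e | (c & (~d & a)))) & ~a) = 11011101110111010000000000000000
  (((~d | (e | (c & (~d & a)))) & ~a) & d) = 00010001000100010000000000000000
  (c | (((~d | (e | (c & (~d & a)))) & ~a) & d)) = 00011111000111110000111100001111

(c | (((~d | (e | (c & (~d & a)))) & ~a) & d))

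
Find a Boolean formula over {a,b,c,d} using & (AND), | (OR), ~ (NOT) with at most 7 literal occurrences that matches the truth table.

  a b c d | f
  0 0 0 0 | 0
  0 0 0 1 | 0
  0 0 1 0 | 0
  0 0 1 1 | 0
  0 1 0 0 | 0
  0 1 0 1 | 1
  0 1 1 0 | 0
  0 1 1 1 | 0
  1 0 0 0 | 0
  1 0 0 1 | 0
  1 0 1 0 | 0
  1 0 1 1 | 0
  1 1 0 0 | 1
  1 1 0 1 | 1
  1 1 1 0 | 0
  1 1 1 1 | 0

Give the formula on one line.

((b & ~c) & (((d | c) | ~b) | (a & b)))

  ~c = 1100110011001100
  (b & ~c) = 0000110000001100
  (d | c) = 0111011101110111
  ~b = 1111000011110000
  ((d | c) | ~b) = 1111011111110111
  (a & b) = 0000000000001111
  (((d | c) | ~b) | (a & b)) = 1111011111111111
  ((b & ~c) & (((d | c) | ~b) | (a & b))) = 0000010000001100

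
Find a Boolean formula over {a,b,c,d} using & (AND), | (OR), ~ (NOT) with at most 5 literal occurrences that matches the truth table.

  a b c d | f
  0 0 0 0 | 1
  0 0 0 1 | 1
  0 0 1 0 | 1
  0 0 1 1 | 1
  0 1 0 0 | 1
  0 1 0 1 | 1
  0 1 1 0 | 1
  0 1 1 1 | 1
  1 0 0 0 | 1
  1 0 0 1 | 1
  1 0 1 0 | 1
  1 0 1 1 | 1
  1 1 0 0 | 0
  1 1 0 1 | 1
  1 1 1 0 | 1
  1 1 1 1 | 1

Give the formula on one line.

  ~a = 1111111100000000
  ~b = 1111000011110000
  (~a | ~b) = 1111111111110000
  (c | d) = 0111011101110111
  ((~a | ~b) | (c | d)) = 1111111111110111

((~a | ~b) | (c | d))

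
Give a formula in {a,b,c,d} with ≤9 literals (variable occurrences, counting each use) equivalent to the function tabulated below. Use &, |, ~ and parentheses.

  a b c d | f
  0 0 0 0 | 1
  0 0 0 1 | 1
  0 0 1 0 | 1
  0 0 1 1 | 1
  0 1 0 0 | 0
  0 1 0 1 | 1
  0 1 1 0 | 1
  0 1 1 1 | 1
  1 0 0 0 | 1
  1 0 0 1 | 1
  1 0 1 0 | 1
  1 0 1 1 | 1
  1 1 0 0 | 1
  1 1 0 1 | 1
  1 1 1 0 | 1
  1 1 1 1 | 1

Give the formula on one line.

((((d | a) & b) | (~b | (a & ~c))) | (b & c))

  (d | a) = 0101010111111111
  ((d | a) & b) = 0000010100001111
  ~b = 1111000011110000
  ~c = 1100110011001100
  (a & ~c) = 0000000011001100
  (~b | (a & ~c)) = 1111000011111100
  (((d | a) & b) | (~b | (a & ~c))) = 1111010111111111
  (b & c) = 0000001100000011
  ((((d | a) & b) | (~b | (a & ~c))) | (b & c)) = 1111011111111111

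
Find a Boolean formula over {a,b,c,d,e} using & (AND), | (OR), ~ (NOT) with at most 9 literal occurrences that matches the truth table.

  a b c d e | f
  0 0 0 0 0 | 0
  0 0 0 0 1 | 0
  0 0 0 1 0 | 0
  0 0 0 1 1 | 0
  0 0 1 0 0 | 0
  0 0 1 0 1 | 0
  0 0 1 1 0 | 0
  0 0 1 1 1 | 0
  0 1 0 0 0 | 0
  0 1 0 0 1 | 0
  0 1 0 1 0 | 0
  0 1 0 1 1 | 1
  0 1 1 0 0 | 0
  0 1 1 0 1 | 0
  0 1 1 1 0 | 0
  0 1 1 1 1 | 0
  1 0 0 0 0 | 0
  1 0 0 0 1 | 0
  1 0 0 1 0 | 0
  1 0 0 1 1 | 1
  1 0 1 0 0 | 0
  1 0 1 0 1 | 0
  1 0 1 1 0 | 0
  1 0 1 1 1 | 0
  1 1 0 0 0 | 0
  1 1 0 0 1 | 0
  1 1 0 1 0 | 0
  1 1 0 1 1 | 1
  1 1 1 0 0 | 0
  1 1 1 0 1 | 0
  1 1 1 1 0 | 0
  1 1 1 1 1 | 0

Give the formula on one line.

  ~e = 10101010101010101010101010101010
  ~d = 11001100110011001100110011001100
  (~e & ~d) = 10001000100010001000100010001000
  (b & e) = 00000000010101010000000001010101
  ((~e & ~d) | (b & e)) = 10001000110111011000100011011101
  (a | ((~e & ~d) | (b & e))) = 10001000110111011111111111111111
  ((a | ((~e & ~d) | (b & e))) | ~e) = 10101010111111111111111111111111
  ~c = 11110000111100001111000011110000
  (((a | ((~e & ~d) | (b & e))) | ~e) & ~c) = 10100000111100001111000011110000
  (e & d) = 00010001000100010001000100010001
  ((((a | ((~e & ~d) | (b & e))) | ~e) & ~c) & (e & d)) = 00000000000100000001000000010000

((((a | ((~e & ~d) | (b & e))) | ~e) & ~c) & (e & d))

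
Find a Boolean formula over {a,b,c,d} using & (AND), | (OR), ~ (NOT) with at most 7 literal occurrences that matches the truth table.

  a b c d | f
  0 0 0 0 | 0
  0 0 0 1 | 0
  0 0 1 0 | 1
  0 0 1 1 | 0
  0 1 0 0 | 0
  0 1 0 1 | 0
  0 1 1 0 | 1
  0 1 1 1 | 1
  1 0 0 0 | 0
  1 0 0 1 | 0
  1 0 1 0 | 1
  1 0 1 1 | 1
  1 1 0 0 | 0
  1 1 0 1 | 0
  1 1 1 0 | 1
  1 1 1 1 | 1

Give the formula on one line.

  ~d = 1010101010101010
  (a | ~d) = 1010101011111111
  ((a | ~d) | b) = 1010111111111111
  (c & ((a | ~d) | b)) = 0010001100110011

(c & ((a | ~d) | b))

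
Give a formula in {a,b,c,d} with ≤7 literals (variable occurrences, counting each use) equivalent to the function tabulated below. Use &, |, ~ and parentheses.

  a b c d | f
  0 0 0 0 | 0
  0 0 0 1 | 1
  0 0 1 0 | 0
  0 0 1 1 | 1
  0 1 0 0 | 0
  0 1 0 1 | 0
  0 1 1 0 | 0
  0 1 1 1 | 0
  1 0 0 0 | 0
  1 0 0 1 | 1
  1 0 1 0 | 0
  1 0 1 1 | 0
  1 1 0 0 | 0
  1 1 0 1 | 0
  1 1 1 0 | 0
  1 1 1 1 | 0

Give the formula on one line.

  ~b = 1111000011110000
  (d & ~b) = 0101000001010000
  ~c = 1100110011001100
  (~c & ~b) = 1100000011000000
  ((~c & ~b) & a) = 0000000011000000
  ~a = 1111111100000000
  ~d = 1010101010101010
  (~a | ~d) = 1111111110101010
  (((~c & ~b) & a) | (~a | ~d)) = 1111111111101010
  ((d & ~b) & (((~c & ~b) & a) | (~a | ~d))) = 0101000001000000

((d & ~b) & (((~c & ~b) & a) | (~a | ~d)))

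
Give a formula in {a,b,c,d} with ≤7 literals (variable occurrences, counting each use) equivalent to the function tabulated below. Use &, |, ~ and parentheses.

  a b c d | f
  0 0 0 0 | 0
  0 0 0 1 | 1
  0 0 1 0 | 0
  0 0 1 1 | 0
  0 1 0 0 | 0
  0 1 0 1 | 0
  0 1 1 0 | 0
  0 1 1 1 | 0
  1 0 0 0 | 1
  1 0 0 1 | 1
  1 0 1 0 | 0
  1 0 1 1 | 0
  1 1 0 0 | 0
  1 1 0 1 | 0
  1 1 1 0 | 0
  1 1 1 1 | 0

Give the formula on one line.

((~b & (a | d)) & ~c)

  ~b = 1111000011110000
  (a | d) = 0101010111111111
  (~b & (a | d)) = 0101000011110000
  ~c = 1100110011001100
  ((~b & (a | d)) & ~c) = 0100000011000000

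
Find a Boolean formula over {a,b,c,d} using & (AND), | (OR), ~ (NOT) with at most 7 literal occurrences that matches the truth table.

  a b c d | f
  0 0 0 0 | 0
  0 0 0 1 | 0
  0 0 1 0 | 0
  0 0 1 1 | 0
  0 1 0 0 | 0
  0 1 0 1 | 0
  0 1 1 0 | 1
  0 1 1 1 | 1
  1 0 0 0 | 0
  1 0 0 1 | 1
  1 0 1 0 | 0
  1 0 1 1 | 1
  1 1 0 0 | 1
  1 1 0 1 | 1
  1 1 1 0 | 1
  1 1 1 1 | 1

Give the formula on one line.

((d & a) | ((a | c) & b))

  (d & a) = 0000000001010101
  (a | c) = 0011001111111111
  ((a | c) & b) = 0000001100001111
  ((d & a) | ((a | c) & b)) = 0000001101011111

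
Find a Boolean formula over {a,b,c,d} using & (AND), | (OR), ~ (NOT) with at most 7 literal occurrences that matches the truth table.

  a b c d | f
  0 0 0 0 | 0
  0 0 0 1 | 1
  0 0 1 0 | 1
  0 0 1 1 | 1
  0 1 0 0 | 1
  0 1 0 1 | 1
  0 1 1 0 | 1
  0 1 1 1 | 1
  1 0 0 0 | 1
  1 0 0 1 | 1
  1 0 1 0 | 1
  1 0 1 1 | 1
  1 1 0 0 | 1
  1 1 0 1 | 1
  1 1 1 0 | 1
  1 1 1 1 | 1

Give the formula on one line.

((((~d & (~b & a)) | b) | d) | (c & ~b))

  ~d = 1010101010101010
  ~b = 1111000011110000
  (~b & a) = 0000000011110000
  (~d & (~b & a)) = 0000000010100000
  ((~d & (~b & a)) | b) = 0000111110101111
  (((~d & (~b & a)) | b) | d) = 0101111111111111
  (c & ~b) = 0011000000110000
  ((((~d & (~b & a)) | b) | d) | (c & ~b)) = 0111111111111111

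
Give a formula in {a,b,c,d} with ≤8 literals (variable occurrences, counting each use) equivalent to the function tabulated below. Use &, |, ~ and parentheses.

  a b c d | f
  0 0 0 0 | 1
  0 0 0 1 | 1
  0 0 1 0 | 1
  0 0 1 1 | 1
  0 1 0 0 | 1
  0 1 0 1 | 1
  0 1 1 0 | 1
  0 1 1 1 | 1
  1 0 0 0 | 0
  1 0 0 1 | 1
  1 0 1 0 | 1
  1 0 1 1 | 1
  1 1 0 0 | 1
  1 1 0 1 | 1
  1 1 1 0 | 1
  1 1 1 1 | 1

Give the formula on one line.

((c | (a & (d | c))) | ((~a | b) | (d & ~c)))

  (d | c) = 0111011101110111
  (a & (d | c)) = 0000000001110111
  (c | (a & (d | c))) = 0011001101110111
  ~a = 1111111100000000
  (~a | b) = 1111111100001111
  ~c = 1100110011001100
  (d & ~c) = 0100010001000100
  ((~a | b) | (d & ~c)) = 1111111101001111
  ((c | (a & (d | c))) | ((~a | b) | (d & ~c))) = 1111111101111111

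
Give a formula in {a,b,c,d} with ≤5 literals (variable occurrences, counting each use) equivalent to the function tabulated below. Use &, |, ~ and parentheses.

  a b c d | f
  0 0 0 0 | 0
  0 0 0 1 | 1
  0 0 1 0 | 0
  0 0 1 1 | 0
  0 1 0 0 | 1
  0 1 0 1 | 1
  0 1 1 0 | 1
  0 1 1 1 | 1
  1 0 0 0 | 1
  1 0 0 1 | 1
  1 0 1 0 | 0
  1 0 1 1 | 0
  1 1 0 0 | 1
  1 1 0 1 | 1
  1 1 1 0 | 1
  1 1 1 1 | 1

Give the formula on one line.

((b | (a | d)) & (~c | b))

  (a | d) = 0101010111111111
  (b | (a | d)) = 0101111111111111
  ~c = 1100110011001100
  (~c | b) = 1100111111001111
  ((b | (a | d)) & (~c | b)) = 0100111111001111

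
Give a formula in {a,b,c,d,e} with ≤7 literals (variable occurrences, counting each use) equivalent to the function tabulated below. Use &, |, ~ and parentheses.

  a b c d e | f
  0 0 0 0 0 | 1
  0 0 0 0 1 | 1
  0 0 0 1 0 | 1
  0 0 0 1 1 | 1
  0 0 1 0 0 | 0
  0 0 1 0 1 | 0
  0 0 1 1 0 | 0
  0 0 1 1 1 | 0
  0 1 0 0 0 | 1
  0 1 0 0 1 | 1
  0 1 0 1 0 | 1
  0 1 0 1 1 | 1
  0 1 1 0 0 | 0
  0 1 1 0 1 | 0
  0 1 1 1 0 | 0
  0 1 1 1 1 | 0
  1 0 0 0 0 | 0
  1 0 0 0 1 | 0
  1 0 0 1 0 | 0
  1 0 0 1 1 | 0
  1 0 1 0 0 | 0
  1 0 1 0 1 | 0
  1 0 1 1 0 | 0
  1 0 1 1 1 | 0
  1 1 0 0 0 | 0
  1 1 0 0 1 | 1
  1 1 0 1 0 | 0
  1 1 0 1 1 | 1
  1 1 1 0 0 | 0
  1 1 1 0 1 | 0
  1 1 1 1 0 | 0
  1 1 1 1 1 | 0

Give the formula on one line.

(~c & ((b & e) | ~a))

  ~c = 11110000111100001111000011110000
  (b & e) = 00000000010101010000000001010101
  ~a = 11111111111111110000000000000000
  ((b & e) | ~a) = 11111111111111110000000001010101
  (~c & ((b & e) | ~a)) = 11110000111100000000000001010000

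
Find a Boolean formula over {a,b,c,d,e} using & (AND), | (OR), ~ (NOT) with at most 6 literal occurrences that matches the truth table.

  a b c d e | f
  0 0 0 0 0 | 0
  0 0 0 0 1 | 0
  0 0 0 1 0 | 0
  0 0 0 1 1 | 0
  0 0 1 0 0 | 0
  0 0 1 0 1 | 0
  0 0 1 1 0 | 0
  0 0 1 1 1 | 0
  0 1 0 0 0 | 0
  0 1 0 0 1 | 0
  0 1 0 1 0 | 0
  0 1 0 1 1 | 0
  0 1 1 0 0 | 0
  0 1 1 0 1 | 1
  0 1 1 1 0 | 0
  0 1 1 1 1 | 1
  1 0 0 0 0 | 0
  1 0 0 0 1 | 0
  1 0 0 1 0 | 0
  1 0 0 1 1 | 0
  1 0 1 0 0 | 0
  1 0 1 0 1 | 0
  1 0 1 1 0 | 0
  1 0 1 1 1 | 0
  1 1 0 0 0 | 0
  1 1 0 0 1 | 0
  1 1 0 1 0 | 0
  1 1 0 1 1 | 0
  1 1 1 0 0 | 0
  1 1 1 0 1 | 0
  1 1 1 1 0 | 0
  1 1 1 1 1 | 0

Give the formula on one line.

((b & (c & e)) & (~a & (c | ~e)))

  (c & e) = 00000101000001010000010100000101
  (b & (c & e)) = 00000000000001010000000000000101
  ~a = 11111111111111110000000000000000
  ~e = 10101010101010101010101010101010
  (c | ~e) = 10101111101011111010111110101111
  (~a & (c | ~e)) = 10101111101011110000000000000000
  ((b & (c & e)) & (~a & (c | ~e))) = 00000000000001010000000000000000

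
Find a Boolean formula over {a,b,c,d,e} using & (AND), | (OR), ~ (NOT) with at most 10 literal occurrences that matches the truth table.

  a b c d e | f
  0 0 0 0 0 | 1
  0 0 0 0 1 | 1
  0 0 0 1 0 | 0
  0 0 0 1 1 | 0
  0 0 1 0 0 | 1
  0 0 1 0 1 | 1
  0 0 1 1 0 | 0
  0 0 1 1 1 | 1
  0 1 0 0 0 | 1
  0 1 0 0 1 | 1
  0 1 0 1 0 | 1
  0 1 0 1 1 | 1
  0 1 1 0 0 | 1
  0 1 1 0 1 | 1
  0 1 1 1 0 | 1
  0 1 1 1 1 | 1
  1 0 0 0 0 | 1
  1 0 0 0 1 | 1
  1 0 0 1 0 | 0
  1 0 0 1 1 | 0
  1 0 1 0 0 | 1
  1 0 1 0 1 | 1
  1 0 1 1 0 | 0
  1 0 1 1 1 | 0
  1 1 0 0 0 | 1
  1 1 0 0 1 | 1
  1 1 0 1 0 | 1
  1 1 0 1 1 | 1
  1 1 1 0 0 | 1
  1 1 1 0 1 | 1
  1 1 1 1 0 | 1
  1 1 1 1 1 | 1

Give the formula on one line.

  (d | b) = 00110011111111110011001111111111
  ~a = 11111111111111110000000000000000
  (b | ~a) = 11111111111111110000000011111111
  ~d = 11001100110011001100110011001100
  (c & e) = 00000101000001010000010100000101
  (~d | (c & e)) = 11001101110011011100110111001101
  ((b | ~a) & (~d | (c & e))) = 11001101110011010000000011001101
  ((d | b) & ((b | ~a) & (~d | (c & e)))) = 00000001110011010000000011001101
  (((d | b) & ((b | ~a) & (~d | (c & e)))) | ~d) = 11001101110011011100110011001101
  ((((d | b) & ((b | ~a) & (~d | (c & e)))) | ~d) | b) = 11001101111111111100110011111111

((((d | b) & ((b | ~a) & (~d | (c & e)))) | ~d) | b)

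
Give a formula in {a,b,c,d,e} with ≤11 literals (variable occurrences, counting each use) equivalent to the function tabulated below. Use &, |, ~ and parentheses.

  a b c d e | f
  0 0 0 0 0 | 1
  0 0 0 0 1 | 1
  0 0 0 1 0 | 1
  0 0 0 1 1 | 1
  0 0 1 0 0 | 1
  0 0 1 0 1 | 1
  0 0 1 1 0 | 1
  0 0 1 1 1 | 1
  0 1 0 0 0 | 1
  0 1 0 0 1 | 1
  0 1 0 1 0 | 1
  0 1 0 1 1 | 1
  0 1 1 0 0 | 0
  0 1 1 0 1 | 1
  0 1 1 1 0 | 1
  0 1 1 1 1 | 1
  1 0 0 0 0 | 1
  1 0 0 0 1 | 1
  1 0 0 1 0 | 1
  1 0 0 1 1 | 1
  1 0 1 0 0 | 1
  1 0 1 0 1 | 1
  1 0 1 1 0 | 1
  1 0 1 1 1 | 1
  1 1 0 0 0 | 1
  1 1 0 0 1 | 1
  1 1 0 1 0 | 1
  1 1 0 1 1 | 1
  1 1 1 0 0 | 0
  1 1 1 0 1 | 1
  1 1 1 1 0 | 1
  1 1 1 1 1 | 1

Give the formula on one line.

  ~e = 10101010101010101010101010101010
  (~e & d) = 00100010001000100010001000100010
  ~c = 11110000111100001111000011110000
  ((~e & d) | ~c) = 11110010111100101111001011110010
  ~b = 11111111000000001111111100000000
  (~c | ~b) = 11111111111100001111111111110000
  (c & e) = 00000101000001010000010100000101
  (b & (c & e)) = 00000000000001010000000000000101
  ((~c | ~b) | (b & (c & e))) = 11111111111101011111111111110101
  (((~e & d) | ~c) | ((~c | ~b) | (b & (c & e)))) = 11111111111101111111111111110111

(((~e & d) | ~c) | ((~c | ~b) | (b & (c & e))))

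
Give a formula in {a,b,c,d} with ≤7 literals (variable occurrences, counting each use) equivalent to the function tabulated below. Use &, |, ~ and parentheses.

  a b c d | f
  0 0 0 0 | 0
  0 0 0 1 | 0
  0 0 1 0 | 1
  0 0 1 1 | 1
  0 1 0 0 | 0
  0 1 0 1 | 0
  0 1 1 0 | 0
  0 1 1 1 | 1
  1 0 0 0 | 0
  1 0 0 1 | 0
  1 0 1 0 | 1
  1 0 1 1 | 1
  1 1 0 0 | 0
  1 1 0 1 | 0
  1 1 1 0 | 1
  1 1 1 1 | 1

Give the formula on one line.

(((~b | d) | a) & c)

  ~b = 1111000011110000
  (~b | d) = 1111010111110101
  ((~b | d) | a) = 1111010111111111
  (((~b | d) | a) & c) = 0011000100110011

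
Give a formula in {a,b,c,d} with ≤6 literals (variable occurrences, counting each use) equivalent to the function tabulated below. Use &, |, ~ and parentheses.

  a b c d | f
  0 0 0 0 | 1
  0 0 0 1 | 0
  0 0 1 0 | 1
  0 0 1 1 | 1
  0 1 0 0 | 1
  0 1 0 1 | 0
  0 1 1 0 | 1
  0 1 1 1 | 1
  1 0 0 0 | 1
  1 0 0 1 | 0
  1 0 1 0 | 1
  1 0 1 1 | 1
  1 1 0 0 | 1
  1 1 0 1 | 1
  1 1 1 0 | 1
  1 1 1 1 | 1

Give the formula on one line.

  ~d = 1010101010101010
  (c & d) = 0001000100010001
  (~d | (c & d)) = 1011101110111011
  (b & a) = 0000000000001111
  ((~d | (c & d)) | (b & a)) = 1011101110111111

((~d | (c & d)) | (b & a))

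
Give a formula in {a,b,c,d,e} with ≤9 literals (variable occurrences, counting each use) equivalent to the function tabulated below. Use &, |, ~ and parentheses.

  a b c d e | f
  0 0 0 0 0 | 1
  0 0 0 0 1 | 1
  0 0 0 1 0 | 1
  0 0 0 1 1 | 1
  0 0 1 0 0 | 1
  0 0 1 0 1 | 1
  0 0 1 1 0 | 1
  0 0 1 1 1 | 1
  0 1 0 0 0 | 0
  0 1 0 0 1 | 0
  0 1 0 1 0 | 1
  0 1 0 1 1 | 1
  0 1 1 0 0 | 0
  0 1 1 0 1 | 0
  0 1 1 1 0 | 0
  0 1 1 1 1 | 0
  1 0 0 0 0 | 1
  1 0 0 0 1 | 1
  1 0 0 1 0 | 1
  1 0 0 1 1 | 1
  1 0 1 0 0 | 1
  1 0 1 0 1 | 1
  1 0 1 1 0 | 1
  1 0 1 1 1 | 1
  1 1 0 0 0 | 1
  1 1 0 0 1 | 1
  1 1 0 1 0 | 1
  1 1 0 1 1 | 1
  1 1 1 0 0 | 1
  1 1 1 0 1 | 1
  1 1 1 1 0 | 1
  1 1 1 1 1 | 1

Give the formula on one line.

(((~c & b) & (d & ~c)) | (~b | a))

  ~c = 11110000111100001111000011110000
  (~c & b) = 00000000111100000000000011110000
  (d & ~c) = 00110000001100000011000000110000
  ((~c & b) & (d & ~c)) = 00000000001100000000000000110000
  ~b = 11111111000000001111111100000000
  (~b | a) = 11111111000000001111111111111111
  (((~c & b) & (d & ~c)) | (~b | a)) = 11111111001100001111111111111111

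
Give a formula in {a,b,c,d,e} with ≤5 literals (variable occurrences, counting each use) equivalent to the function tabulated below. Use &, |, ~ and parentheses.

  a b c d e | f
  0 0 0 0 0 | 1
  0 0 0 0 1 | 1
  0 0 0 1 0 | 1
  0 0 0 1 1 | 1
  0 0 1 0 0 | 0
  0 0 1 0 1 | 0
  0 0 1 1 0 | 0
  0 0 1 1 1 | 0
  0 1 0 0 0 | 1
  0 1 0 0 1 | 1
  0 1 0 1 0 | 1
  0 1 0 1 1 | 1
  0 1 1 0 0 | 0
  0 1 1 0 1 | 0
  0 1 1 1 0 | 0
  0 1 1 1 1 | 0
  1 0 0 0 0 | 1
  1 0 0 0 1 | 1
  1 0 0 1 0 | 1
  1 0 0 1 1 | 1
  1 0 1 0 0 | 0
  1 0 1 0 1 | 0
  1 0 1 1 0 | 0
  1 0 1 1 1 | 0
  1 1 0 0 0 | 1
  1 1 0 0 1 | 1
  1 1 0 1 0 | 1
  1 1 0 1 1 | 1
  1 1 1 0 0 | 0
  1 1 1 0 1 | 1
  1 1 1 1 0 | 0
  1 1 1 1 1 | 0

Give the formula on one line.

(~c | (a & ((b & e) & ~d)))

  ~c = 11110000111100001111000011110000
  (b & e) = 00000000010101010000000001010101
  ~d = 11001100110011001100110011001100
  ((b & e) & ~d) = 00000000010001000000000001000100
  (a & ((b & e) & ~d)) = 00000000000000000000000001000100
  (~c | (a & ((b & e) & ~d))) = 11110000111100001111000011110100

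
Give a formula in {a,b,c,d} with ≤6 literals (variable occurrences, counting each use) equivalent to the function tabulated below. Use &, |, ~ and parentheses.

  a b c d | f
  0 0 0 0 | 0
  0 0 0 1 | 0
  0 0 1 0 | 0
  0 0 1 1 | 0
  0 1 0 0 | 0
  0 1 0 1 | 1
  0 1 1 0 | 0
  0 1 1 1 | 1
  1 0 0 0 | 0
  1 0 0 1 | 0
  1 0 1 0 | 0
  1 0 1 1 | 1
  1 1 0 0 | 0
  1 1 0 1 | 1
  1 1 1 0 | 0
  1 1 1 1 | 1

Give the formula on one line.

(d & (b | ((~b & a) & c)))

  ~b = 1111000011110000
  (~b & a) = 0000000011110000
  ((~b & a) & c) = 0000000000110000
  (b | ((~b & a) & c)) = 0000111100111111
  (d & (b | ((~b & a) & c))) = 0000010100010101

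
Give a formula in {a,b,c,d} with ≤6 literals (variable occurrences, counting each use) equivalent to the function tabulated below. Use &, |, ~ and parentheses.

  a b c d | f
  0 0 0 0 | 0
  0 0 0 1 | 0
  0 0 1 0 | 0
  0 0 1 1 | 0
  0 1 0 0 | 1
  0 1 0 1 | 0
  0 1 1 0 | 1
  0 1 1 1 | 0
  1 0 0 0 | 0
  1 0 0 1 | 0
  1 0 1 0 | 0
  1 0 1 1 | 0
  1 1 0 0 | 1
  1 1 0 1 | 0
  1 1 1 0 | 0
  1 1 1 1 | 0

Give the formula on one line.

((b & ((~a & ~d) | ~c)) & ~d)

  ~a = 1111111100000000
  ~d = 1010101010101010
  (~a & ~d) = 1010101000000000
  ~c = 1100110011001100
  ((~a & ~d) | ~c) = 1110111011001100
  (b & ((~a & ~d) | ~c)) = 0000111000001100
  ((b & ((~a & ~d) | ~c)) & ~d) = 0000101000001000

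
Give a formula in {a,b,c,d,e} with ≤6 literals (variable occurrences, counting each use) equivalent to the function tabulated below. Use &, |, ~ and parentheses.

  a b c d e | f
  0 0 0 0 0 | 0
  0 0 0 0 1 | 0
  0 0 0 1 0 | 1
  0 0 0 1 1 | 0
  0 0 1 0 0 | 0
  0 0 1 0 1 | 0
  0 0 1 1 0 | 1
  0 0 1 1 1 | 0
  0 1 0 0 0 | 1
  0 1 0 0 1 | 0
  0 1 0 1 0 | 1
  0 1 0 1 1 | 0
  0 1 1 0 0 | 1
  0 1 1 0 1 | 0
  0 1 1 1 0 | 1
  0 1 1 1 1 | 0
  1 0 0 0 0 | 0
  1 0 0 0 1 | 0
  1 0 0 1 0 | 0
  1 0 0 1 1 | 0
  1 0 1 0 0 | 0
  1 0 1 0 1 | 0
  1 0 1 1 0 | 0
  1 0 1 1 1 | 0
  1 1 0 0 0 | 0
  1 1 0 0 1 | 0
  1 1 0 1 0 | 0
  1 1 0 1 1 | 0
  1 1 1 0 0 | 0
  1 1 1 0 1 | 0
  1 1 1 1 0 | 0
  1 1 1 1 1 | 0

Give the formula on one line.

  (d | b) = 00110011111111110011001111111111
  (e & a) = 00000000000000000101010101010101
  ((d | b) | (e & a)) = 00110011111111110111011111111111
  ~a = 11111111111111110000000000000000
  (((d | b) | (e & a)) & ~a) = 00110011111111110000000000000000
  ~e = 10101010101010101010101010101010
  ((((d | b) | (e & a)) & ~a) & ~e) = 00100010101010100000000000000000

((((d | b) | (e & a)) & ~a) & ~e)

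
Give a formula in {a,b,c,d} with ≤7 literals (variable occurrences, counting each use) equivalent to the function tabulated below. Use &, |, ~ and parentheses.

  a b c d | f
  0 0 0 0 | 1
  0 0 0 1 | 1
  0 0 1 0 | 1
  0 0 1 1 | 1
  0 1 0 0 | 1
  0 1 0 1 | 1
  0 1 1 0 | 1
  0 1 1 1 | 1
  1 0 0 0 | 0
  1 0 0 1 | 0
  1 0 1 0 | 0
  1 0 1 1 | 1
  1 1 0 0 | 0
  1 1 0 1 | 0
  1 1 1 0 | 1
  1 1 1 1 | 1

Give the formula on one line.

(((b | d) & (a & c)) | ~a)

  (b | d) = 0101111101011111
  (a & c) = 0000000000110011
  ((b | d) & (a & c)) = 0000000000010011
  ~a = 1111111100000000
  (((b | d) & (a & c)) | ~a) = 1111111100010011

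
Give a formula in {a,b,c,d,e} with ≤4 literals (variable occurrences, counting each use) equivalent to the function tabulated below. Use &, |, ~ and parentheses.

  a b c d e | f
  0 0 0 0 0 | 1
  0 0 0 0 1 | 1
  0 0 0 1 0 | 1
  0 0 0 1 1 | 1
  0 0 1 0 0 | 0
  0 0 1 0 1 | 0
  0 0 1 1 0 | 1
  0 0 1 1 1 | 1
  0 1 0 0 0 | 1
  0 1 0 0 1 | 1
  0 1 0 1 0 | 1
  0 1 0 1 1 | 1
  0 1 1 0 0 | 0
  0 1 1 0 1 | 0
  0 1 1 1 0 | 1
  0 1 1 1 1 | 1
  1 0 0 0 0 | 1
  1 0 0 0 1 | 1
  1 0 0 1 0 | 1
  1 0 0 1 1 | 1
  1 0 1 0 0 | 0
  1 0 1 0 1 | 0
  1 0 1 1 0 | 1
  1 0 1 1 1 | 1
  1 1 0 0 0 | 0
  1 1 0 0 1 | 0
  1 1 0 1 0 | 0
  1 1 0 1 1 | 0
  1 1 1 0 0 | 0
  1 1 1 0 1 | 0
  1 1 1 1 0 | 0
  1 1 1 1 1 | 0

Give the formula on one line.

((~a | ~b) & (d | ~c))

  ~a = 11111111111111110000000000000000
  ~b = 11111111000000001111111100000000
  (~a | ~b) = 11111111111111111111111100000000
  ~c = 11110000111100001111000011110000
  (d | ~c) = 11110011111100111111001111110011
  ((~a | ~b) & (d | ~c)) = 11110011111100111111001100000000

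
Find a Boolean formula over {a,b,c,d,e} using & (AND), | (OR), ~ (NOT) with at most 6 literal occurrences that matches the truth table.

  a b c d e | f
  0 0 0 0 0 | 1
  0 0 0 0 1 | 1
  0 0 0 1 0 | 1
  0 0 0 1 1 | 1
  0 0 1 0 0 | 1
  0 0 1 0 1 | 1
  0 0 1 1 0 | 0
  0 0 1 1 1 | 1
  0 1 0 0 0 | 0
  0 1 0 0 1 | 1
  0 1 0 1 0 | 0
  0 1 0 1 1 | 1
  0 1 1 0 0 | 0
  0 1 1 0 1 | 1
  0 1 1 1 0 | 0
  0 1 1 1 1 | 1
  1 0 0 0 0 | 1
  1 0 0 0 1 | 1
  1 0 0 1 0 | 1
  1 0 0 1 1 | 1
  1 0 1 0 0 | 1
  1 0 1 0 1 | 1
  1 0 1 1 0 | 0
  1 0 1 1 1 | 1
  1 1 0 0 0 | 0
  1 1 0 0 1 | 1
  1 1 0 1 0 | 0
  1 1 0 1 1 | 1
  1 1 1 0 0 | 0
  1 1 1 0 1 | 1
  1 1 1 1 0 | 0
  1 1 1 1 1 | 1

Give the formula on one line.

  ~b = 11111111000000001111111100000000
  ~c = 11110000111100001111000011110000
  ~d = 11001100110011001100110011001100
  (~c | ~d) = 11111100111111001111110011111100
  (~b & (~c | ~d)) = 11111100000000001111110000000000
  ((~b & (~c | ~d)) | e) = 11111101010101011111110101010101

((~b & (~c | ~d)) | e)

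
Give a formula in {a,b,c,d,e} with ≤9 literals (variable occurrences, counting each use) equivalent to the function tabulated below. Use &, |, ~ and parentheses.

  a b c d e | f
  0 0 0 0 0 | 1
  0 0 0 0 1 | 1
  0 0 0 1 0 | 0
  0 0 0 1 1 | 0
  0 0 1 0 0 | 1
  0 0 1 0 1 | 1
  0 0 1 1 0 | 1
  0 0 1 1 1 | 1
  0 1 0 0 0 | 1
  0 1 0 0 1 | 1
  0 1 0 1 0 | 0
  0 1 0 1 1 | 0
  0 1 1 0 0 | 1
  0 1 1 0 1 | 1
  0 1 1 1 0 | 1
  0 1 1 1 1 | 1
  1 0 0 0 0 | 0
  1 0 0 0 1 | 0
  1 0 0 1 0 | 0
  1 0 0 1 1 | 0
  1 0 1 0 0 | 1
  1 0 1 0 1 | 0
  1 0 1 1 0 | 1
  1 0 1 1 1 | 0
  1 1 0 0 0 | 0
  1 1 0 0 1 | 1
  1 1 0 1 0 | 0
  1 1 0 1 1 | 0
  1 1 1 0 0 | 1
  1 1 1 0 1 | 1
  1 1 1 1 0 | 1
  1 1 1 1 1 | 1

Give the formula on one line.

  ~d = 11001100110011001100110011001100
  (~d | c) = 11001111110011111100111111001111
  ~a = 11111111111111110000000000000000
  ~e = 10101010101010101010101010101010
  (~e & a) = 00000000000000001010101010101010
  (c & (~e & a)) = 00000000000000000000101000001010
  (b & e) = 00000000010101010000000001010101
  ((c & (~e & a)) | (b & e)) = 00000000010101010000101001011111
  (~a | ((c & (~e & a)) | (b & e))) = 11111111111111110000101001011111
  ((~d | c) & (~a | ((c & (~e & a)) | (b & e)))) = 11001111110011110000101001001111

((~d | c) & (~a | ((c & (~e & a)) | (b & e))))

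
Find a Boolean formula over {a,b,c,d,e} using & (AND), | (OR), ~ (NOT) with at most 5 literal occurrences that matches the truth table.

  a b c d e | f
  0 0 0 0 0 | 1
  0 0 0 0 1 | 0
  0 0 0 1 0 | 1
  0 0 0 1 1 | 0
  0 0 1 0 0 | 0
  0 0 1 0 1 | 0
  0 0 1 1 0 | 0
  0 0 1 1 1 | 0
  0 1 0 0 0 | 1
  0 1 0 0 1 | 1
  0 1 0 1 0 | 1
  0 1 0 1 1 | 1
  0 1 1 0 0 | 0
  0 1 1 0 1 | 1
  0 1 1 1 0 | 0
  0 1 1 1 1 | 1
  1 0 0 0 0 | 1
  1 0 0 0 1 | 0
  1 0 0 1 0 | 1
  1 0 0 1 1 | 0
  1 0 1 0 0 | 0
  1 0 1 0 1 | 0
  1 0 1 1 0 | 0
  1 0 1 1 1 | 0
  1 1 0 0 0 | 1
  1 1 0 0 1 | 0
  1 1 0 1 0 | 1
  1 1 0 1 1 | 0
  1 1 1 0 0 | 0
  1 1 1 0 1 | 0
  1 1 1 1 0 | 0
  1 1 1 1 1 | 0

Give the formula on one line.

  ~c = 11110000111100001111000011110000
  (~c | e) = 11110101111101011111010111110101
  ~a = 11111111111111110000000000000000
  (b & ~a) = 00000000111111110000000000000000
  ~e = 10101010101010101010101010101010
  ((b & ~a) | ~e) = 10101010111111111010101010101010
  ((~c | e) & ((b & ~a) | ~e)) = 10100000111101011010000010100000

((~c | e) & ((b & ~a) | ~e))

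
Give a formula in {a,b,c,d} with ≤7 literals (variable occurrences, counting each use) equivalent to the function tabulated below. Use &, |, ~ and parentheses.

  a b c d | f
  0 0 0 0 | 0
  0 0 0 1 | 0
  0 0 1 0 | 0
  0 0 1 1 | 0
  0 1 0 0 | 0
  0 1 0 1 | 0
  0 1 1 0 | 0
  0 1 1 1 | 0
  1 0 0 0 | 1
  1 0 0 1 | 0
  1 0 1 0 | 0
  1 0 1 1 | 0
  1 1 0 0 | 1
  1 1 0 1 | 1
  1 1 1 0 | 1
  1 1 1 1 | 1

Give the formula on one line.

  ~d = 1010101010101010
  ~c = 1100110011001100
  (~c | b) = 1100111111001111
  (~d & (~c | b)) = 1000101010001010
  ~b = 1111000011110000
  (~b | a) = 1111000011111111
  (b & (~b | a)) = 0000000000001111
  ((~d & (~c | b)) | (b & (~b | a))) = 1000101010001111
  (a & ((~d & (~c | b)) | (b & (~b | a)))) = 0000000010001111

(a & ((~d & (~c | b)) | (b & (~b | a))))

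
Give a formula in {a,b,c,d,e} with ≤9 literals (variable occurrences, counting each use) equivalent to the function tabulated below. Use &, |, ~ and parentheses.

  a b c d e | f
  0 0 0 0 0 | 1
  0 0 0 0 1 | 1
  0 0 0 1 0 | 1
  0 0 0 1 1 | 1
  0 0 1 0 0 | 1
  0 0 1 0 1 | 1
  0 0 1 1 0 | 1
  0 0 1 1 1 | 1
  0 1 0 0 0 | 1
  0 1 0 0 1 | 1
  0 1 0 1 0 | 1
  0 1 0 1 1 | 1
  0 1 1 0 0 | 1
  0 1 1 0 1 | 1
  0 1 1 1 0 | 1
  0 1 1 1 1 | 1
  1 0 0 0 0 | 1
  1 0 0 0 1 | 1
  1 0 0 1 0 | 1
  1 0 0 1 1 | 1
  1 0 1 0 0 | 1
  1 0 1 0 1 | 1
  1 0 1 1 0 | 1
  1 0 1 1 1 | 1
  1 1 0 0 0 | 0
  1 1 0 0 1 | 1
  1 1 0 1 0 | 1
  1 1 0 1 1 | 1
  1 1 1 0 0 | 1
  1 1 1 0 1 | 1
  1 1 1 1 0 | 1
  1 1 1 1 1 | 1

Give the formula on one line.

  ~b = 11111111000000001111111100000000
  ~e = 10101010101010101010101010101010
  (~e & c) = 00001010000010100000101000001010
  ~a = 11111111111111110000000000000000
  (~a | e) = 11111111111111110101010101010101
  ((~e & c) | (~a | e)) = 11111111111111110101111101011111
  (~b | ((~e & c) | (~a | e))) = 11111111111111111111111101011111
  (d | (~b | ((~e & c) | (~a | e)))) = 11111111111111111111111101111111

(d | (~b | ((~e & c) | (~a | e))))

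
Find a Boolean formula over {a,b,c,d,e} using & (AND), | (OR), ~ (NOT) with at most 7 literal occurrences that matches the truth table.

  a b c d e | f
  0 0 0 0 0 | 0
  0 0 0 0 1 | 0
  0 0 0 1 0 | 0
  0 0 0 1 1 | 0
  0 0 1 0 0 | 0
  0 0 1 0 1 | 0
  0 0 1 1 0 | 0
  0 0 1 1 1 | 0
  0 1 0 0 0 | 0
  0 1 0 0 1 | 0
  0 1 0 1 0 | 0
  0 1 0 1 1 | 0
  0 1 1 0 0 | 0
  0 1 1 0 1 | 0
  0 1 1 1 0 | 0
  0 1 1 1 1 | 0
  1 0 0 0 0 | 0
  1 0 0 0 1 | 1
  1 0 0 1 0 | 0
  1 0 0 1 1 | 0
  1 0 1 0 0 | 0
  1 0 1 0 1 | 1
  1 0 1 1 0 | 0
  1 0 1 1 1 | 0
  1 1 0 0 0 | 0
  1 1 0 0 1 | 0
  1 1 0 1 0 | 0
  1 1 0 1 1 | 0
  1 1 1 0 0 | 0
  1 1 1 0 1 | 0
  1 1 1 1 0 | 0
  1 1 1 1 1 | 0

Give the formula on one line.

(e & ((~e | ~b) & (~d & a)))

  ~e = 10101010101010101010101010101010
  ~b = 11111111000000001111111100000000
  (~e | ~b) = 11111111101010101111111110101010
  ~d = 11001100110011001100110011001100
  (~d & a) = 00000000000000001100110011001100
  ((~e | ~b) & (~d & a)) = 00000000000000001100110010001000
  (e & ((~e | ~b) & (~d & a))) = 00000000000000000100010000000000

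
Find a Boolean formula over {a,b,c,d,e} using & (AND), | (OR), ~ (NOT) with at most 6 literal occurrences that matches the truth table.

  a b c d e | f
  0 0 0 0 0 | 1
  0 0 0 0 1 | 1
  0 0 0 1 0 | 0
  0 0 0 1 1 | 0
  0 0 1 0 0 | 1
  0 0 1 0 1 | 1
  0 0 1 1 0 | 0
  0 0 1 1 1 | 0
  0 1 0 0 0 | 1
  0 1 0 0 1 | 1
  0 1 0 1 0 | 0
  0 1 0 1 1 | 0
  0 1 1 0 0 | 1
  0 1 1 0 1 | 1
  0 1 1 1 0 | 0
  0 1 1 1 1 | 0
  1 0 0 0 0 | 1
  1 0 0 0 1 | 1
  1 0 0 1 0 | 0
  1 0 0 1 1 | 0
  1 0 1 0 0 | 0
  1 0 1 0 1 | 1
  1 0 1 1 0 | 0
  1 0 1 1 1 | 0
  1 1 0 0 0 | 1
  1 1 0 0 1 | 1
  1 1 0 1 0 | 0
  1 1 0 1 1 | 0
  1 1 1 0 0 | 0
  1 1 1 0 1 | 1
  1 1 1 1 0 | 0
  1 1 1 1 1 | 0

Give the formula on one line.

  ~c = 11110000111100001111000011110000
  ~a = 11111111111111110000000000000000
  (~a | e) = 11111111111111110101010101010101
  (~c | (~a | e)) = 11111111111111111111010111110101
  ~d = 11001100110011001100110011001100
  ((~c | (~a | e)) & ~d) = 11001100110011001100010011000100

((~c | (~a | e)) & ~d)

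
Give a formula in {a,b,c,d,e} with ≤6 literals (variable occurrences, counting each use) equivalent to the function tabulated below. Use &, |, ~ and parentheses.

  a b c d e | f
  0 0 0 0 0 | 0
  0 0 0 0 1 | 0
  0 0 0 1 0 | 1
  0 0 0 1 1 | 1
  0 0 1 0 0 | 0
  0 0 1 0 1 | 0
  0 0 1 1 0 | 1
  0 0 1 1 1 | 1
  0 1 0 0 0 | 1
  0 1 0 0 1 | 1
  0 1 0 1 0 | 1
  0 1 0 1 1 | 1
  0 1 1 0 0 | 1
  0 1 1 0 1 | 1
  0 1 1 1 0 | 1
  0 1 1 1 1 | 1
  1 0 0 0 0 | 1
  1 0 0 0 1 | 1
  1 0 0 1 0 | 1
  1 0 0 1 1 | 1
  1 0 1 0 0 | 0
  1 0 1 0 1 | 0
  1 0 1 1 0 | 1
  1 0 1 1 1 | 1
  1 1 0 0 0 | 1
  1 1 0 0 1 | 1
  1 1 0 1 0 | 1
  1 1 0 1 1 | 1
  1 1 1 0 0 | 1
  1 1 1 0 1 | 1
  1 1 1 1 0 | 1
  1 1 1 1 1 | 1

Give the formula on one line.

((~c & a) | (b | d))

  ~c = 11110000111100001111000011110000
  (~c & a) = 00000000000000001111000011110000
  (b | d) = 00110011111111110011001111111111
  ((~c & a) | (b | d)) = 00110011111111111111001111111111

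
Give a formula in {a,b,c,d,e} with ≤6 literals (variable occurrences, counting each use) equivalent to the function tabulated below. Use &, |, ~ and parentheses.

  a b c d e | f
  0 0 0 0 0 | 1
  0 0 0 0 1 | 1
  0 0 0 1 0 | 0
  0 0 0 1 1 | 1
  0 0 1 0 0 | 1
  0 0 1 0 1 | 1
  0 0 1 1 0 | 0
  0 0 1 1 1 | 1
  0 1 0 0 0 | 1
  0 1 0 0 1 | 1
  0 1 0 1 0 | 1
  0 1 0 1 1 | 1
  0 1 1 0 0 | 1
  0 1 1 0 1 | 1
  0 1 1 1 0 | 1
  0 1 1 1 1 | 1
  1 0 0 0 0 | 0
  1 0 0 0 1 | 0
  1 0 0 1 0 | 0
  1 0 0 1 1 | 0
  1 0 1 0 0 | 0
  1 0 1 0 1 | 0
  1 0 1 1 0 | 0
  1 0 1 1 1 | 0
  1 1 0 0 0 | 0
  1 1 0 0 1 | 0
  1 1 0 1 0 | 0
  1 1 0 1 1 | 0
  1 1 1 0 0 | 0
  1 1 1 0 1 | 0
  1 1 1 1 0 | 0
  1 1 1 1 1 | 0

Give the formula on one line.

(~a & (b | ((e & ~a) | ~d)))

  ~a = 11111111111111110000000000000000
  (e & ~a) = 01010101010101010000000000000000
  ~d = 11001100110011001100110011001100
  ((e & ~a) | ~d) = 11011101110111011100110011001100
  (b | ((e & ~a) | ~d)) = 11011101111111111100110011111111
  (~a & (b | ((e & ~a) | ~d))) = 11011101111111110000000000000000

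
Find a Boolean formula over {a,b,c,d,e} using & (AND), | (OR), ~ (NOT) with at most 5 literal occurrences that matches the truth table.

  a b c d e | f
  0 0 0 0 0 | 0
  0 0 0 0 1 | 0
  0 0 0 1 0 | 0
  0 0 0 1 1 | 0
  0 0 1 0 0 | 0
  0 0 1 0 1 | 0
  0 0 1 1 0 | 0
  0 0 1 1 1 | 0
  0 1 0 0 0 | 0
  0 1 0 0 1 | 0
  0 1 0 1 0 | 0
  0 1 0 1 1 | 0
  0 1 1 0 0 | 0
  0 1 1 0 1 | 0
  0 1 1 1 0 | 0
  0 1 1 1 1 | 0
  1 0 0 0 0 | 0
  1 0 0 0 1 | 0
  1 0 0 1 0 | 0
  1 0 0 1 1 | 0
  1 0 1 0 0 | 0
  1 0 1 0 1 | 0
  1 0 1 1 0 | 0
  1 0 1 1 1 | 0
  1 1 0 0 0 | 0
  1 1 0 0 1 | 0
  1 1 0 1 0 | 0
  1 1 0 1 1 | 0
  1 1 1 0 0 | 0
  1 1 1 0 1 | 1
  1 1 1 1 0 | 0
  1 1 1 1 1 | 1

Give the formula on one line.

(((c & a) & (e & c)) & b)

  (c & a) = 00000000000000000000111100001111
  (e & c) = 00000101000001010000010100000101
  ((c & a) & (e & c)) = 00000000000000000000010100000101
  (((c & a) & (e & c)) & b) = 00000000000000000000000000000101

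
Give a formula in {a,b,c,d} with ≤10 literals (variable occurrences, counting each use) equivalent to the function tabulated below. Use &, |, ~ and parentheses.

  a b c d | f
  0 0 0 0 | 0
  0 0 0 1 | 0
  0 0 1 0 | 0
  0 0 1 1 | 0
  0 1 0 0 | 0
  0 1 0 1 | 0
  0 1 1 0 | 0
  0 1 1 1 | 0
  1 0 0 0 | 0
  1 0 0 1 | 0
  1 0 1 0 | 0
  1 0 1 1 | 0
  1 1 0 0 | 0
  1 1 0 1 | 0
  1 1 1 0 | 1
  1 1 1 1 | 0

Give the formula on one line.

((c & b) & ((a | ~b) & (b & (~d | ~a))))

  (c & b) = 0000001100000011
  ~b = 1111000011110000
  (a | ~b) = 1111000011111111
  ~d = 1010101010101010
  ~a = 1111111100000000
  (~d | ~a) = 1111111110101010
  (b & (~d | ~a)) = 0000111100001010
  ((a | ~b) & (b & (~d | ~a))) = 0000000000001010
  ((c & b) & ((a | ~b) & (b & (~d | ~a)))) = 0000000000000010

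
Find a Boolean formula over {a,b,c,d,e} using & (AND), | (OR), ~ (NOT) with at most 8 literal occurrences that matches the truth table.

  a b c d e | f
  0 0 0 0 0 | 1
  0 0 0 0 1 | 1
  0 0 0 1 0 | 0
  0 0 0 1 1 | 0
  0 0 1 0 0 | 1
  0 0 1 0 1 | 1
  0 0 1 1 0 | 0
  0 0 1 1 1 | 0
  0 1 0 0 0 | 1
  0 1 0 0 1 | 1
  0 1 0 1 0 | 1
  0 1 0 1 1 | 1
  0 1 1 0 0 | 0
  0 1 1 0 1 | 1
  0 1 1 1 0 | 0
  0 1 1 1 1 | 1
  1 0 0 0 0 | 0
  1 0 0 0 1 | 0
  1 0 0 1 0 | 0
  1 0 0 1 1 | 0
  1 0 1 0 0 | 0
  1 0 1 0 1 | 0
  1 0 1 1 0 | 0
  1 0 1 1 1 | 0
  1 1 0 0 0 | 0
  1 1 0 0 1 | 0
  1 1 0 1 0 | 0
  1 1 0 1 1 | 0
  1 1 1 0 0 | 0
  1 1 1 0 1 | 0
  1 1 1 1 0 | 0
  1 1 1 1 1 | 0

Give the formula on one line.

  ~a = 11111111111111110000000000000000
  ~d = 11001100110011001100110011001100
  (~d | e) = 11011101110111011101110111011101
  ~b = 11111111000000001111111100000000
  ((~d | e) & ~b) = 11011101000000001101110100000000
  (((~d | e) & ~b) & ~d) = 11001100000000001100110000000000
  ~c = 11110000111100001111000011110000
  (e | ~c) = 11110101111101011111010111110101
  ((e | ~c) & b) = 00000000111101010000000011110101
  ((((~d | e) & ~b) & ~d) | ((e | ~c) & b)) = 11001100111101011100110011110101
  (~a & ((((~d | e) & ~b) & ~d) | ((e | ~c) & b))) = 11001100111101010000000000000000

(~a & ((((~d | e) & ~b) & ~d) | ((e | ~c) & b)))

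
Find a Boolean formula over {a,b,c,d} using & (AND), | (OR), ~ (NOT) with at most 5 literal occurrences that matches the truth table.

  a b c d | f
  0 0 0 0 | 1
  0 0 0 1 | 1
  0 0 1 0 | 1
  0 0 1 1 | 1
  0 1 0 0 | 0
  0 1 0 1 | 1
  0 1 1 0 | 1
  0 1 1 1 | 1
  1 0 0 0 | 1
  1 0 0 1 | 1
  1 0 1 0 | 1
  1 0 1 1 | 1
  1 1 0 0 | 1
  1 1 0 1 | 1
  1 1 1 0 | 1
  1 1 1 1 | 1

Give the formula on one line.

(((d | c) | ~b) | a)

  (d | c) = 0111011101110111
  ~b = 1111000011110000
  ((d | c) | ~b) = 1111011111110111
  (((d | c) | ~b) | a) = 1111011111111111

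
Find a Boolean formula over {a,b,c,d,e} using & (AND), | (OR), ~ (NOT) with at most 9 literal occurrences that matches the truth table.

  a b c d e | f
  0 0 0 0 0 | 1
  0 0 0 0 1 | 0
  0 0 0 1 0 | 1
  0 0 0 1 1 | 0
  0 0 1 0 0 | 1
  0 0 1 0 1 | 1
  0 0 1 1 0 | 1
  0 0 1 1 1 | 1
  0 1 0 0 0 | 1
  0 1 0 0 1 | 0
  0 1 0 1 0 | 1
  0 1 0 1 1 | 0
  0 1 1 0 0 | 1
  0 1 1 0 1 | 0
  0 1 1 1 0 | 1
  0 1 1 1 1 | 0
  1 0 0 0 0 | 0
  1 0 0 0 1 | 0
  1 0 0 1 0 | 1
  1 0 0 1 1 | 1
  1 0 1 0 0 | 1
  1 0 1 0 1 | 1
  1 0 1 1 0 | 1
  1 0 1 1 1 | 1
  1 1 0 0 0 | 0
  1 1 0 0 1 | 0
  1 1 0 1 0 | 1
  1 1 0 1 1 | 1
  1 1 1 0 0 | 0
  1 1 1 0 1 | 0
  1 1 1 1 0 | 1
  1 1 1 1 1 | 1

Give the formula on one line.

  (d & a) = 00000000000000000011001100110011
  ~b = 11111111000000001111111100000000
  (c & ~b) = 00001111000000000000111100000000
  ((d & a) | (c & ~b)) = 00001111000000000011111100110011
  ~a = 11111111111111110000000000000000
  ~e = 10101010101010101010101010101010
  (~a & ~e) = 10101010101010100000000000000000
  (((d & a) | (c & ~b)) | (~a & ~e)) = 10101111101010100011111100110011

(((d & a) | (c & ~b)) | (~a & ~e))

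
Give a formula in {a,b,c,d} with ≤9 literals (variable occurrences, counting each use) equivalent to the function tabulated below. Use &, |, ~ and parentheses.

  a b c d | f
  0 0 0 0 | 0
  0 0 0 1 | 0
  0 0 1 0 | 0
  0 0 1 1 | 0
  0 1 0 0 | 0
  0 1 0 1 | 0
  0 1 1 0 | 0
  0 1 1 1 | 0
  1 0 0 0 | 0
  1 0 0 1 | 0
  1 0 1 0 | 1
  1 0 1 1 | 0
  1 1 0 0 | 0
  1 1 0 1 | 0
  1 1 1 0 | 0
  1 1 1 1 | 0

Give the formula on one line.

((~b & ((b | (a | d)) & c)) & ((c | ~b) & ~d))

  ~b = 1111000011110000
  (a | d) = 0101010111111111
  (b | (a | d)) = 0101111111111111
  ((b | (a | d)) & c) = 0001001100110011
  (~b & ((b | (a | d)) & c)) = 0001000000110000
  (c | ~b) = 1111001111110011
  ~d = 1010101010101010
  ((c | ~b) & ~d) = 1010001010100010
  ((~b & ((b | (a | d)) & c)) & ((c | ~b) & ~d)) = 0000000000100000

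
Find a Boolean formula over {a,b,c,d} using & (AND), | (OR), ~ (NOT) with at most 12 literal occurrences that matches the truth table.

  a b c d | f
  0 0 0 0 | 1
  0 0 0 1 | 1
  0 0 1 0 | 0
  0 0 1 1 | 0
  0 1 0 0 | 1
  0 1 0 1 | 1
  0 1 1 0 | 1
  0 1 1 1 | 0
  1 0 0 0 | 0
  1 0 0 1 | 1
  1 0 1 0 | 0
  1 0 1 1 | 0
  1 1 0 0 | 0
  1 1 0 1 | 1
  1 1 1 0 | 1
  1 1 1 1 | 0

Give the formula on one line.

  ~d = 1010101010101010
  (c & ~d) = 0010001000100010
  ((c & ~d) & b) = 0000001000000010
  ~a = 1111111100000000
  (d | ~a) = 1111111101010101
  (a & (d | ~a)) = 0000000001010101
  ~c = 1100110011001100
  ((a & (d | ~a)) & ~c) = 0000000001000100
  (~c & ~a) = 1100110000000000
  (((a & (d | ~a)) & ~c) | (~c & ~a)) = 1100110001000100
  (((c & ~d) & b) | (((a & (d | ~a)) & ~c) | (~c & ~a))) = 1100111001000110

(((c & ~d) & b) | (((a & (d | ~a)) & ~c) | (~c & ~a)))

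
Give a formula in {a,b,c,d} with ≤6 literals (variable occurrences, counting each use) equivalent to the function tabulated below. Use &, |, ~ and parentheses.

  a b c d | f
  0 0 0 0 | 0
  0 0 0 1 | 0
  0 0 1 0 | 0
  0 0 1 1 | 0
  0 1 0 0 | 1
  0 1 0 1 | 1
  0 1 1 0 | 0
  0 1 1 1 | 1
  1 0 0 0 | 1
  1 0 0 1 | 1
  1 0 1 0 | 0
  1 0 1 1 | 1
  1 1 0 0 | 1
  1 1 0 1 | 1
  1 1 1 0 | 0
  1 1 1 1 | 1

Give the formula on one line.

  ~d = 1010101010101010
  (b | ~d) = 1010111110101111
  ~c = 1100110011001100
  ((b | ~d) & ~c) = 1000110010001100
  (((b | ~d) & ~c) | d) = 1101110111011101
  (a | b) = 0000111111111111
  ((((b | ~d) & ~c) | d) & (a | b)) = 0000110111011101

((((b | ~d) & ~c) | d) & (a | b))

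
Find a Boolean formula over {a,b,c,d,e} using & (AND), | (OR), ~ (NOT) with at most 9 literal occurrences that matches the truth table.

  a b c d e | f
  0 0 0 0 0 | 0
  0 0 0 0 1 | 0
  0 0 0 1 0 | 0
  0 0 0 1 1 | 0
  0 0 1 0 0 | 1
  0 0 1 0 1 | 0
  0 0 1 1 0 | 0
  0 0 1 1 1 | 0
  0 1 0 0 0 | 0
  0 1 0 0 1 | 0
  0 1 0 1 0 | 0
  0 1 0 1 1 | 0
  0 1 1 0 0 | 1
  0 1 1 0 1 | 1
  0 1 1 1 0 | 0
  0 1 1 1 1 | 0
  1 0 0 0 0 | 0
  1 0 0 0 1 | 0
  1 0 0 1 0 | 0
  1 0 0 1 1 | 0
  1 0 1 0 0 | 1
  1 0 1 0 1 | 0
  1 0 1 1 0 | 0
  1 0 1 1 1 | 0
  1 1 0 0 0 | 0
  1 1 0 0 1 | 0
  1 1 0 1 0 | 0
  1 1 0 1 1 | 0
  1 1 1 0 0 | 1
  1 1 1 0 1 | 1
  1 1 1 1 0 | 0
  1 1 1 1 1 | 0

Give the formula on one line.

((~e | ((~b | e) & b)) & (c & ~d))

  ~e = 10101010101010101010101010101010
  ~b = 11111111000000001111111100000000
  (~b | e) = 11111111010101011111111101010101
  ((~b | e) & b) = 00000000010101010000000001010101
  (~e | ((~b | e) & b)) = 10101010111111111010101011111111
  ~d = 11001100110011001100110011001100
  (c & ~d) = 00001100000011000000110000001100
  ((~e | ((~b | e) & b)) & (c & ~d)) = 00001000000011000000100000001100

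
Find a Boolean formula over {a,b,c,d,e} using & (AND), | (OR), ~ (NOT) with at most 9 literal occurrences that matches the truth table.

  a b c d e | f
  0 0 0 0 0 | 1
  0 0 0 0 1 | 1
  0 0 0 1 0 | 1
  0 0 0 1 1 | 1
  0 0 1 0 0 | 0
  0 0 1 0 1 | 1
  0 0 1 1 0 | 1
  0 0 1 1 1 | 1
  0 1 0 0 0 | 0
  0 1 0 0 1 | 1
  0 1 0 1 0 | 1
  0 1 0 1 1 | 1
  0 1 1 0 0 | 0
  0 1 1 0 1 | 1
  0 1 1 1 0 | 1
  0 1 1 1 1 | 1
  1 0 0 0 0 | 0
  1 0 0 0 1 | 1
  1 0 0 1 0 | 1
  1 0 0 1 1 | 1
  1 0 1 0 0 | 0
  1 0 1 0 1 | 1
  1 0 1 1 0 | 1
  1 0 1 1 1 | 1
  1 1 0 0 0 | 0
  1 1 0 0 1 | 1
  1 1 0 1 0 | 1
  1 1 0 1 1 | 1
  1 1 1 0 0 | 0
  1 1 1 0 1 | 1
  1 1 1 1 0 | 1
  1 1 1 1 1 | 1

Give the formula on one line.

(((~c & ~a) & (d | ~b)) | ((d | (~b & e)) | e))

  ~c = 11110000111100001111000011110000
  ~a = 11111111111111110000000000000000
  (~c & ~a) = 11110000111100000000000000000000
  ~b = 11111111000000001111111100000000
  (d | ~b) = 11111111001100111111111100110011
  ((~c & ~a) & (d | ~b)) = 11110000001100000000000000000000
  (~b & e) = 01010101000000000101010100000000
  (d | (~b & e)) = 01110111001100110111011100110011
  ((d | (~b & e)) | e) = 01110111011101110111011101110111
  (((~c & ~a) & (d | ~b)) | ((d | (~b & e)) | e)) = 11110111011101110111011101110111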